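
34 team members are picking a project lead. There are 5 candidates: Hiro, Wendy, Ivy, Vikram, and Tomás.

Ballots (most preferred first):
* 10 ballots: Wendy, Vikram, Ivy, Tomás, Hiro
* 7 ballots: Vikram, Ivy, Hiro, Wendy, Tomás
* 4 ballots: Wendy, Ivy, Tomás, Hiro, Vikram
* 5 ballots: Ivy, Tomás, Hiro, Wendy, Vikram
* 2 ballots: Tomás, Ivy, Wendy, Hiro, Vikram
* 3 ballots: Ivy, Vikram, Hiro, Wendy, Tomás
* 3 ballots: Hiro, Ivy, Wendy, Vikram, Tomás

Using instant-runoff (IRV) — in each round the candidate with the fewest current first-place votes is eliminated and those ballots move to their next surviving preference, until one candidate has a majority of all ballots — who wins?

Round 1: Hiro 3, Wendy 14, Ivy 8, Vikram 7, Tomás 2. Tomás eliminated.
Round 2: Hiro 3, Wendy 14, Ivy 10, Vikram 7. Hiro eliminated.
Round 3: Wendy 14, Ivy 13, Vikram 7. Vikram eliminated.
Round 4: Wendy 14, Ivy 20. Ivy has a majority (≥18).

Ivy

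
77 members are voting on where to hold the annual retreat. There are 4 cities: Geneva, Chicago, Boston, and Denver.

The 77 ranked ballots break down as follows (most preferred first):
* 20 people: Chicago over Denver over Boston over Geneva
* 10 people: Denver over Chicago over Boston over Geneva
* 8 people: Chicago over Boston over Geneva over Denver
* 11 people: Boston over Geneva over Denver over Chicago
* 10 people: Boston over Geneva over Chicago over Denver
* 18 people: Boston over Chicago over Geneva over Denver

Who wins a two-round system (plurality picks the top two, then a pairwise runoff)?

Boston

Round 1 first-place votes: Geneva 0, Chicago 28, Boston 39, Denver 10. Boston and Chicago advance.
Runoff: Boston is ranked above Chicago on 39 ballots, Chicago above Boston on 38.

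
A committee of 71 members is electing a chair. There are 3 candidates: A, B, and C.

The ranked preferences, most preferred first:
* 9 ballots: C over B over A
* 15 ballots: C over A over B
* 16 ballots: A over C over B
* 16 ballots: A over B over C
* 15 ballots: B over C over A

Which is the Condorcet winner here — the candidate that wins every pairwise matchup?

C vs A: 39–32
C vs B: 40–31
C beats every other candidate.

C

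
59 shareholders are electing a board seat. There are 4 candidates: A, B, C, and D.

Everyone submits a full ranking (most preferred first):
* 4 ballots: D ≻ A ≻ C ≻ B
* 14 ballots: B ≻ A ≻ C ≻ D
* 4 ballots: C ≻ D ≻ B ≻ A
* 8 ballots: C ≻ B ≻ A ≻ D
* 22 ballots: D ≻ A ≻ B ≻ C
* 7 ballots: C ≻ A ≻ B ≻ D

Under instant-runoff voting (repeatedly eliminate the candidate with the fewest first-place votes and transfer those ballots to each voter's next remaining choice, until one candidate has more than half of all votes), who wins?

C

Round 1: A 0, B 14, C 19, D 26. A eliminated.
Round 2: B 14, C 19, D 26. B eliminated.
Round 3: C 33, D 26. C has a majority (≥30).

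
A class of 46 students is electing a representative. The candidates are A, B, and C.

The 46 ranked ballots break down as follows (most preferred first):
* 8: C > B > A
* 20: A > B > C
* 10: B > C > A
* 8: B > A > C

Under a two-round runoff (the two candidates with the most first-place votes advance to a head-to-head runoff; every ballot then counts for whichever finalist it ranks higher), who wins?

Round 1 first-place votes: A 20, B 18, C 8. A and B advance.
Runoff: A is ranked above B on 20 ballots, B above A on 26.

B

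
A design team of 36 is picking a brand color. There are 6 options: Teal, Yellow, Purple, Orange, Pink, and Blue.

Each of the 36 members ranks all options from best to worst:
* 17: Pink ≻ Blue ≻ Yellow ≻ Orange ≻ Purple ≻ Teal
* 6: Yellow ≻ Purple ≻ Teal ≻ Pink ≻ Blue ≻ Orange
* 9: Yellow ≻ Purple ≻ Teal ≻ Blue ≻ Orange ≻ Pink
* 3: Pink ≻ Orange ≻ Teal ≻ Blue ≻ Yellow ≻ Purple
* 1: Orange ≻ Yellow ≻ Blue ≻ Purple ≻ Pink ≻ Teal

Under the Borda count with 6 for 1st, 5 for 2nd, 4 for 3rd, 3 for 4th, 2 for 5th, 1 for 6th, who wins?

Yellow

Teal: 17×1 + 6×4 + 9×4 + 3×4 + 1×1 = 90
Yellow: 17×4 + 6×6 + 9×6 + 3×2 + 1×5 = 169
Purple: 17×2 + 6×5 + 9×5 + 3×1 + 1×3 = 115
Orange: 17×3 + 6×1 + 9×2 + 3×5 + 1×6 = 96
Pink: 17×6 + 6×3 + 9×1 + 3×6 + 1×2 = 149
Blue: 17×5 + 6×2 + 9×3 + 3×3 + 1×4 = 137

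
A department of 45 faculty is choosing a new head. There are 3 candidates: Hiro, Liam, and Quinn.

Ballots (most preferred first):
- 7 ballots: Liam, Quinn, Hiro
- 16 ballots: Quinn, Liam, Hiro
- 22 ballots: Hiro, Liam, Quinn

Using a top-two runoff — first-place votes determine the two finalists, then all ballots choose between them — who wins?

Quinn

Round 1 first-place votes: Hiro 22, Liam 7, Quinn 16. Hiro and Quinn advance.
Runoff: Hiro is ranked above Quinn on 22 ballots, Quinn above Hiro on 23.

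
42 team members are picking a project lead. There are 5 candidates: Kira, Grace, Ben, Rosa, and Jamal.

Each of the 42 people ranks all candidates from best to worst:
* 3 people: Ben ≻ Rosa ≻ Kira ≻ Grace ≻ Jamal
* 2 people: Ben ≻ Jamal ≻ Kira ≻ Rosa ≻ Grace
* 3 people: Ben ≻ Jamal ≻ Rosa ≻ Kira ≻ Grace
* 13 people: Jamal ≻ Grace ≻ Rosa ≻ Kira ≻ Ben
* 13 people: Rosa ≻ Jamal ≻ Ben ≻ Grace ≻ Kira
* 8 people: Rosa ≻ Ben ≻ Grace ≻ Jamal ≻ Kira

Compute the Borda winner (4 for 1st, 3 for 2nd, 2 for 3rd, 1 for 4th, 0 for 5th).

Kira: 3×2 + 2×2 + 3×1 + 13×1 + 13×0 + 8×0 = 26
Grace: 3×1 + 2×0 + 3×0 + 13×3 + 13×1 + 8×2 = 71
Ben: 3×4 + 2×4 + 3×4 + 13×0 + 13×2 + 8×3 = 82
Rosa: 3×3 + 2×1 + 3×2 + 13×2 + 13×4 + 8×4 = 127
Jamal: 3×0 + 2×3 + 3×3 + 13×4 + 13×3 + 8×1 = 114

Rosa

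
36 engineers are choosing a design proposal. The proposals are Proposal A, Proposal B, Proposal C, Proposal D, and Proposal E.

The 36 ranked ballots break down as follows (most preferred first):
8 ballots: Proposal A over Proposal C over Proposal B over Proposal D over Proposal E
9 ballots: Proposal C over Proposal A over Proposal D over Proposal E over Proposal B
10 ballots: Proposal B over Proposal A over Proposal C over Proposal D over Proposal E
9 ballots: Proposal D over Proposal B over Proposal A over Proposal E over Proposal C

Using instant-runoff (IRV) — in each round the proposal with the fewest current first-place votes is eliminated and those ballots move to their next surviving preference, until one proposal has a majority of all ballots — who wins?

Proposal B

Round 1: Proposal A 8, Proposal B 10, Proposal C 9, Proposal D 9, Proposal E 0. Proposal E eliminated.
Round 2: Proposal A 8, Proposal B 10, Proposal C 9, Proposal D 9. Proposal A eliminated.
Round 3: Proposal B 10, Proposal C 17, Proposal D 9. Proposal D eliminated.
Round 4: Proposal B 19, Proposal C 17. Proposal B has a majority (≥19).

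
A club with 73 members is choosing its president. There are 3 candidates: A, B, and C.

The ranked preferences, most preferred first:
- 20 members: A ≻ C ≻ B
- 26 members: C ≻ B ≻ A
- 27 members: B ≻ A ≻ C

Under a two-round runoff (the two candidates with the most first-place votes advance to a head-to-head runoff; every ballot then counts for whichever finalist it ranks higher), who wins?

C

Round 1 first-place votes: A 20, B 27, C 26. B and C advance.
Runoff: B is ranked above C on 27 ballots, C above B on 46.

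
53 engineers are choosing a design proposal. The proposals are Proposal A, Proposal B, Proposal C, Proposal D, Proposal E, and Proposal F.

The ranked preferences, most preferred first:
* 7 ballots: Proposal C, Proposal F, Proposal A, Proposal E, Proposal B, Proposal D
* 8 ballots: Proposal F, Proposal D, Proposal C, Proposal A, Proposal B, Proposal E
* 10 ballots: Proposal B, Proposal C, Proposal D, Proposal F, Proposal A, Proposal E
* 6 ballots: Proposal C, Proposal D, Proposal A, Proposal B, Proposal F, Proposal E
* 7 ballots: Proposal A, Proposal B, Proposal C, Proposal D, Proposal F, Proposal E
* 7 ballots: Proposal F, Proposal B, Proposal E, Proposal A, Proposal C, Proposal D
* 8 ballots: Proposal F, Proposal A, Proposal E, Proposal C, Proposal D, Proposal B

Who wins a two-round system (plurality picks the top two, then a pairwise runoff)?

Round 1 first-place votes: Proposal A 7, Proposal B 10, Proposal C 13, Proposal D 0, Proposal E 0, Proposal F 23. Proposal F and Proposal C advance.
Runoff: Proposal F is ranked above Proposal C on 23 ballots, Proposal C above Proposal F on 30.

Proposal C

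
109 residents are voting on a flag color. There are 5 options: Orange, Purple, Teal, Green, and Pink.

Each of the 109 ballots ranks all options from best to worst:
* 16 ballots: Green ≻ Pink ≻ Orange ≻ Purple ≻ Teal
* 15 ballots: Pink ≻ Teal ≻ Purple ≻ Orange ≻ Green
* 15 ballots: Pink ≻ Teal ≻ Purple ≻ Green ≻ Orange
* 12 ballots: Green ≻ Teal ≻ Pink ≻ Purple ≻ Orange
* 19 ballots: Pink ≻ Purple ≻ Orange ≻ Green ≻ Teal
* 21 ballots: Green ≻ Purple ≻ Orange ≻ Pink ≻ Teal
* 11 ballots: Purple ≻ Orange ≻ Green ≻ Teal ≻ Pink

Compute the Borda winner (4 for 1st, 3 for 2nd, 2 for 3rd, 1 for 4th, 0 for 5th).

Pink

Orange: 16×2 + 15×1 + 15×0 + 12×0 + 19×2 + 21×2 + 11×3 = 160
Purple: 16×1 + 15×2 + 15×2 + 12×1 + 19×3 + 21×3 + 11×4 = 252
Teal: 16×0 + 15×3 + 15×3 + 12×3 + 19×0 + 21×0 + 11×1 = 137
Green: 16×4 + 15×0 + 15×1 + 12×4 + 19×1 + 21×4 + 11×2 = 252
Pink: 16×3 + 15×4 + 15×4 + 12×2 + 19×4 + 21×1 + 11×0 = 289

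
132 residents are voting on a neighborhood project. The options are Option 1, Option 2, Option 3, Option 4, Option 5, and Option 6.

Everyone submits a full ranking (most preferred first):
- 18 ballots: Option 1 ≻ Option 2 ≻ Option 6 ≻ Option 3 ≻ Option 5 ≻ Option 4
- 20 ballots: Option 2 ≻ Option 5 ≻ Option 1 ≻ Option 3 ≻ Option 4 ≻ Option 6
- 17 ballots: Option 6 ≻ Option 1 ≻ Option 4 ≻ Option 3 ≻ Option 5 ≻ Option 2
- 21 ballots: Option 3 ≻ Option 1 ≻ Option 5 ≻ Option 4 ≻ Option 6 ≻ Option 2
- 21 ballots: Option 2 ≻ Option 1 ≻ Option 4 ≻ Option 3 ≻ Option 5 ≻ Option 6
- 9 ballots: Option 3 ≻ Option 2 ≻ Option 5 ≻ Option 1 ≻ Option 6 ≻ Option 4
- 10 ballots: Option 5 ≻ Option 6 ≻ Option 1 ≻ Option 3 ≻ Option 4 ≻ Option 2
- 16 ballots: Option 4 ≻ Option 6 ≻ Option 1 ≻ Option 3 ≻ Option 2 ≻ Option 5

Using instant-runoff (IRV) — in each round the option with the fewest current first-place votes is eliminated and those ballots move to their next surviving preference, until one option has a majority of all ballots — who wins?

Option 2

Round 1: Option 1 18, Option 2 41, Option 3 30, Option 4 16, Option 5 10, Option 6 17. Option 5 eliminated.
Round 2: Option 1 18, Option 2 41, Option 3 30, Option 4 16, Option 6 27. Option 4 eliminated.
Round 3: Option 1 18, Option 2 41, Option 3 30, Option 6 43. Option 1 eliminated.
Round 4: Option 2 59, Option 3 30, Option 6 43. Option 3 eliminated.
Round 5: Option 2 68, Option 6 64. Option 2 has a majority (≥67).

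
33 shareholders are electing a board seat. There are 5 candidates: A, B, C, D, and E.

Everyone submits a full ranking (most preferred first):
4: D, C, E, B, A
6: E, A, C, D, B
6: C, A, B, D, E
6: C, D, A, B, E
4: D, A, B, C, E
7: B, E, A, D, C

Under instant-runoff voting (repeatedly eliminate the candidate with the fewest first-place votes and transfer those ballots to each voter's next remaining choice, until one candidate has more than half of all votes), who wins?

Round 1: A 0, B 7, C 12, D 8, E 6. A eliminated.
Round 2: B 7, C 12, D 8, E 6. E eliminated.
Round 3: B 7, C 18, D 8. C has a majority (≥17).

C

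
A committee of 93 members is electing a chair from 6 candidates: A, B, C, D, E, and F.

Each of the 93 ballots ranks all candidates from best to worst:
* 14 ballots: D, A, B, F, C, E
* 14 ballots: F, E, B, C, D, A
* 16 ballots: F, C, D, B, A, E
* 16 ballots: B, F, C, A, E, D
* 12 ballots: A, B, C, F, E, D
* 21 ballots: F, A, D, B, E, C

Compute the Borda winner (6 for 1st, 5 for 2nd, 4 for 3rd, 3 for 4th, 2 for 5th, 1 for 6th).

A: 14×5 + 14×1 + 16×2 + 16×3 + 12×6 + 21×5 = 341
B: 14×4 + 14×4 + 16×3 + 16×6 + 12×5 + 21×3 = 379
C: 14×2 + 14×3 + 16×5 + 16×4 + 12×4 + 21×1 = 283
D: 14×6 + 14×2 + 16×4 + 16×1 + 12×1 + 21×4 = 288
E: 14×1 + 14×5 + 16×1 + 16×2 + 12×2 + 21×2 = 198
F: 14×3 + 14×6 + 16×6 + 16×5 + 12×3 + 21×6 = 464

F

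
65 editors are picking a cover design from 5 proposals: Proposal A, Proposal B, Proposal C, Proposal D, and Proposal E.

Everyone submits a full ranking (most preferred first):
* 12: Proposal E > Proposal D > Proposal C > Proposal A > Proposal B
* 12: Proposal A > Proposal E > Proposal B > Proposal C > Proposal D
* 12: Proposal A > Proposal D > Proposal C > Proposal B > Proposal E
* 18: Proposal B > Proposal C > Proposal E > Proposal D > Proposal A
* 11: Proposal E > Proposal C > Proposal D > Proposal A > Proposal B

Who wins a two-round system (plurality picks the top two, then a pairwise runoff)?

Round 1 first-place votes: Proposal A 24, Proposal B 18, Proposal C 0, Proposal D 0, Proposal E 23. Proposal A and Proposal E advance.
Runoff: Proposal A is ranked above Proposal E on 24 ballots, Proposal E above Proposal A on 41.

Proposal E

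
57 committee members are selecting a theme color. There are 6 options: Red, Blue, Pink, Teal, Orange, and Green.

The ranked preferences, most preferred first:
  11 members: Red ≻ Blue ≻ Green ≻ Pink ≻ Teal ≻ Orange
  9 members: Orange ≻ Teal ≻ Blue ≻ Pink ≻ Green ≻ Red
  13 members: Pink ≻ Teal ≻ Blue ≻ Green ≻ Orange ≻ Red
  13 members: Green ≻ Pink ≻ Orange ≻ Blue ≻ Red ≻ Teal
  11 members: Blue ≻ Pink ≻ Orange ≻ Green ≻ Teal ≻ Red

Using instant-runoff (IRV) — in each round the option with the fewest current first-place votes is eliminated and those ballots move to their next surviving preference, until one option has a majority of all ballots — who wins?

Blue

Round 1: Red 11, Blue 11, Pink 13, Teal 0, Orange 9, Green 13. Teal eliminated.
Round 2: Red 11, Blue 11, Pink 13, Orange 9, Green 13. Orange eliminated.
Round 3: Red 11, Blue 20, Pink 13, Green 13. Red eliminated.
Round 4: Blue 31, Pink 13, Green 13. Blue has a majority (≥29).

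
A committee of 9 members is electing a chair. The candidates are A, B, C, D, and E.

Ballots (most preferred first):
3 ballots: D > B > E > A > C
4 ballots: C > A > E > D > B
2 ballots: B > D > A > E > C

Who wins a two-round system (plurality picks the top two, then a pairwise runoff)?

D

Round 1 first-place votes: A 0, B 2, C 4, D 3, E 0. C and D advance.
Runoff: C is ranked above D on 4 ballots, D above C on 5.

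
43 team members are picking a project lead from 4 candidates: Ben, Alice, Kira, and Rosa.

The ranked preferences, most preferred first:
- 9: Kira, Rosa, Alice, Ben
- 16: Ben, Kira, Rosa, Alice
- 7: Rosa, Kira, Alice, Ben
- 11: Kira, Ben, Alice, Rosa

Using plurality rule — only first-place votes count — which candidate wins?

Kira

First-place votes: Ben 16, Alice 0, Kira 20, Rosa 7.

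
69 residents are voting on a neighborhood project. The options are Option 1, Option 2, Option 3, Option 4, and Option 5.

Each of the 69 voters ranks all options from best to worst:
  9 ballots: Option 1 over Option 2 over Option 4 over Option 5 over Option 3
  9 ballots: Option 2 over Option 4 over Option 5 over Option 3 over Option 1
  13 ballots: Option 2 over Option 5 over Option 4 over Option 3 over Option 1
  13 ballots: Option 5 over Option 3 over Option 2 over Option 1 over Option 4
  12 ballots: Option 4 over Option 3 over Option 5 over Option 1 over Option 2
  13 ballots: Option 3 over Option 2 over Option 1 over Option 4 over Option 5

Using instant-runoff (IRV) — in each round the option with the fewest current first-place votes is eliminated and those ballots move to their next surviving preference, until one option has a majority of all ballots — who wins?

Option 3

Round 1: Option 1 9, Option 2 22, Option 3 13, Option 4 12, Option 5 13. Option 1 eliminated.
Round 2: Option 2 31, Option 3 13, Option 4 12, Option 5 13. Option 4 eliminated.
Round 3: Option 2 31, Option 3 25, Option 5 13. Option 5 eliminated.
Round 4: Option 2 31, Option 3 38. Option 3 has a majority (≥35).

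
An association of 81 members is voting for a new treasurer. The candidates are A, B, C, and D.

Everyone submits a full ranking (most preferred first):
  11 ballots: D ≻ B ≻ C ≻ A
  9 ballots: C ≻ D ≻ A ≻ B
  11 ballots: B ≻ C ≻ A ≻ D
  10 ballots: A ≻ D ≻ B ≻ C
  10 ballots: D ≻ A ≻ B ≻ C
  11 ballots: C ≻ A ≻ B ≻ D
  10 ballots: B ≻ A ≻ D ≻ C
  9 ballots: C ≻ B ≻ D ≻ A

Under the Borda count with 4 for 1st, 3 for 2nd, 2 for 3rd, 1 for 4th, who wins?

A: 11×1 + 9×2 + 11×2 + 10×4 + 10×3 + 11×3 + 10×3 + 9×1 = 193
B: 11×3 + 9×1 + 11×4 + 10×2 + 10×2 + 11×2 + 10×4 + 9×3 = 215
C: 11×2 + 9×4 + 11×3 + 10×1 + 10×1 + 11×4 + 10×1 + 9×4 = 201
D: 11×4 + 9×3 + 11×1 + 10×3 + 10×4 + 11×1 + 10×2 + 9×2 = 201

B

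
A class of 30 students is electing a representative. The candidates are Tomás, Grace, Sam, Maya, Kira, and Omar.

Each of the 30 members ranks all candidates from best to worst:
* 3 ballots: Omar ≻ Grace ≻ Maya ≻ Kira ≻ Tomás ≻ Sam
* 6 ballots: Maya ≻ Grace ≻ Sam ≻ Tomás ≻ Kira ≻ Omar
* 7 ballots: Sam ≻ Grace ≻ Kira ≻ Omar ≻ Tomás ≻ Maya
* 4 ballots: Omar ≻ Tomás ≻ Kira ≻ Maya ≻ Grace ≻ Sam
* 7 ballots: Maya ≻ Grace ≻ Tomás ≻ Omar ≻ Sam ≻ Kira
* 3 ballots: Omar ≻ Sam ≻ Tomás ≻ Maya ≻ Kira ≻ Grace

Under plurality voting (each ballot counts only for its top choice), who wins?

Maya

First-place votes: Tomás 0, Grace 0, Sam 7, Maya 13, Kira 0, Omar 10.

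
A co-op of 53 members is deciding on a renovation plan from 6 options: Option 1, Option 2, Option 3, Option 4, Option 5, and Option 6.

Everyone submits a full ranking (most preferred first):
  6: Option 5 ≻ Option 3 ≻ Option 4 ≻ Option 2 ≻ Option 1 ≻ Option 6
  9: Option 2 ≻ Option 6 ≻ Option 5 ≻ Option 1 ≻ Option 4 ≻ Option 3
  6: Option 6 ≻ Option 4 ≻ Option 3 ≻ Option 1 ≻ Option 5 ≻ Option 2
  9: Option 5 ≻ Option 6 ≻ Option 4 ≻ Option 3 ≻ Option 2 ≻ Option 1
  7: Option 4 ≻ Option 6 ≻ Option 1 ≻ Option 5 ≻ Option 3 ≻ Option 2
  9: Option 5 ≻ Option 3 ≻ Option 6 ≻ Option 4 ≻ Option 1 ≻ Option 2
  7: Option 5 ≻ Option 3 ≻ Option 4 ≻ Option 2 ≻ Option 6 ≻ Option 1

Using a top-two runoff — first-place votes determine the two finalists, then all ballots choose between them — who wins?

Round 1 first-place votes: Option 1 0, Option 2 9, Option 3 0, Option 4 7, Option 5 31, Option 6 6. Option 5 and Option 2 advance.
Runoff: Option 5 is ranked above Option 2 on 44 ballots, Option 2 above Option 5 on 9.

Option 5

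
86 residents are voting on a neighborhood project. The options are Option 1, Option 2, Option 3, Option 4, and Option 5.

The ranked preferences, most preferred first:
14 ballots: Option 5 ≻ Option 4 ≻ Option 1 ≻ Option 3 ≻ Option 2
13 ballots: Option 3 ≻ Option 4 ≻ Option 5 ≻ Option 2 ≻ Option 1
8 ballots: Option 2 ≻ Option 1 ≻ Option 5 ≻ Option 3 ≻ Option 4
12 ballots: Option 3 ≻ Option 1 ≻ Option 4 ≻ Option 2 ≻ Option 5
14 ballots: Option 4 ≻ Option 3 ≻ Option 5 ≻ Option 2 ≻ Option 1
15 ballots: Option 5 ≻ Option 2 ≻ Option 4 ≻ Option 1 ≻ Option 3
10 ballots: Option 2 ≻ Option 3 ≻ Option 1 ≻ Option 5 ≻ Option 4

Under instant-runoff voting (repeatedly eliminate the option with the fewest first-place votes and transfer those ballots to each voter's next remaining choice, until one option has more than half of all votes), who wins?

Option 3

Round 1: Option 1 0, Option 2 18, Option 3 25, Option 4 14, Option 5 29. Option 1 eliminated.
Round 2: Option 2 18, Option 3 25, Option 4 14, Option 5 29. Option 4 eliminated.
Round 3: Option 2 18, Option 3 39, Option 5 29. Option 2 eliminated.
Round 4: Option 3 49, Option 5 37. Option 3 has a majority (≥44).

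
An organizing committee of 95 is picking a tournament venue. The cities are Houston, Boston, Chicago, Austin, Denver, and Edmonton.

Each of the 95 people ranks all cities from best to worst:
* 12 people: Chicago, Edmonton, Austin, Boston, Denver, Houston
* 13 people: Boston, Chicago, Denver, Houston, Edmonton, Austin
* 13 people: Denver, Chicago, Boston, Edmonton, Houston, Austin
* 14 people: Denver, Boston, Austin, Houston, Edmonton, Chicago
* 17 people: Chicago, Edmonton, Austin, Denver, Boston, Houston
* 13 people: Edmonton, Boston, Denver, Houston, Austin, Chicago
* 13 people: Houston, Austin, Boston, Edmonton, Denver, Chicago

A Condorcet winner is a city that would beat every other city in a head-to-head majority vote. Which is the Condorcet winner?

Boston vs Houston: 82–13
Boston vs Chicago: 53–42
Boston vs Austin: 53–42
Boston vs Denver: 51–44
Boston vs Edmonton: 53–42
Boston beats every other city.

Boston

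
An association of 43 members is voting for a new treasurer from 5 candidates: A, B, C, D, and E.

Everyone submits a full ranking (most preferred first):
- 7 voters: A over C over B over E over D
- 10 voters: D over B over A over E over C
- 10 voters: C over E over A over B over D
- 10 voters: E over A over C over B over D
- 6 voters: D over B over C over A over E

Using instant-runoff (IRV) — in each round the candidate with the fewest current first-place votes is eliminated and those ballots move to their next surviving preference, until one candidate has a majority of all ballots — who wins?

Round 1: A 7, B 0, C 10, D 16, E 10. B eliminated.
Round 2: A 7, C 10, D 16, E 10. A eliminated.
Round 3: C 17, D 16, E 10. E eliminated.
Round 4: C 27, D 16. C has a majority (≥22).

C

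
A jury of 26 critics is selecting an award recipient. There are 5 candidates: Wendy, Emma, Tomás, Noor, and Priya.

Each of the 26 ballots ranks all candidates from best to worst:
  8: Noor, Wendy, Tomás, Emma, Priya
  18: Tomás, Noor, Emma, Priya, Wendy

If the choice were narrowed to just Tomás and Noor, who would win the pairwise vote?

Tomás is ranked above Noor on 18 ballots; Noor above Tomás on 8.

Tomás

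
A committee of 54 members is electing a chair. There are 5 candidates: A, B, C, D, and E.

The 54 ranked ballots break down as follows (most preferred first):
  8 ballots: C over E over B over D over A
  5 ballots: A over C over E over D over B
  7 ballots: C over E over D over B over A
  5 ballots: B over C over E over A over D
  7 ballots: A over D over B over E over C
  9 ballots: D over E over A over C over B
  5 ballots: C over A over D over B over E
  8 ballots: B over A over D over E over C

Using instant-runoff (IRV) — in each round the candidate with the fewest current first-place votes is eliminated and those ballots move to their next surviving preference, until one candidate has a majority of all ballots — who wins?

Round 1: A 12, B 13, C 20, D 9, E 0. E eliminated.
Round 2: A 12, B 13, C 20, D 9. D eliminated.
Round 3: A 21, B 13, C 20. B eliminated.
Round 4: A 29, C 25. A has a majority (≥28).

A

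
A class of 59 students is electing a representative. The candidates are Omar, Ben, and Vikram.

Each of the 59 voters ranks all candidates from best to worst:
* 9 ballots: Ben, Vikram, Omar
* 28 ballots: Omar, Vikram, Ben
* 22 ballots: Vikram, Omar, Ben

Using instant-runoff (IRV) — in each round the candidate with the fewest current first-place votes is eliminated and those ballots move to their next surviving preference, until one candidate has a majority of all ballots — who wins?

Round 1: Omar 28, Ben 9, Vikram 22. Ben eliminated.
Round 2: Omar 28, Vikram 31. Vikram has a majority (≥30).

Vikram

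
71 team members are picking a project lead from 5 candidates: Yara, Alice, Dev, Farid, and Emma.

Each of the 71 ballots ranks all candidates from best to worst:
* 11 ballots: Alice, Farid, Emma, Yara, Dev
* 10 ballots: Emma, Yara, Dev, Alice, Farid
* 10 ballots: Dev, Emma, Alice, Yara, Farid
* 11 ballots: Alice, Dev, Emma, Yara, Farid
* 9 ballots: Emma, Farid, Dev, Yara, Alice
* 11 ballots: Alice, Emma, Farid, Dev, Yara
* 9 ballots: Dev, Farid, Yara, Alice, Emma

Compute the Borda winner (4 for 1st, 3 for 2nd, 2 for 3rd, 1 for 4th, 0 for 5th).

Yara: 11×1 + 10×3 + 10×1 + 11×1 + 9×1 + 11×0 + 9×2 = 89
Alice: 11×4 + 10×1 + 10×2 + 11×4 + 9×0 + 11×4 + 9×1 = 171
Dev: 11×0 + 10×2 + 10×4 + 11×3 + 9×2 + 11×1 + 9×4 = 158
Farid: 11×3 + 10×0 + 10×0 + 11×0 + 9×3 + 11×2 + 9×3 = 109
Emma: 11×2 + 10×4 + 10×3 + 11×2 + 9×4 + 11×3 + 9×0 = 183

Emma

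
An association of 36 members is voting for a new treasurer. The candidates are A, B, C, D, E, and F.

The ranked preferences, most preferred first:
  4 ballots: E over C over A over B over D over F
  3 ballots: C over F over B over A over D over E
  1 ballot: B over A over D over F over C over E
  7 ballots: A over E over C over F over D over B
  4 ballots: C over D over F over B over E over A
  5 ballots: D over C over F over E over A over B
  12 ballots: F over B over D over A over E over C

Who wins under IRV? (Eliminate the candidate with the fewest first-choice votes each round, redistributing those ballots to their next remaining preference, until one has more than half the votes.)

Round 1: A 7, B 1, C 7, D 5, E 4, F 12. B eliminated.
Round 2: A 8, C 7, D 5, E 4, F 12. E eliminated.
Round 3: A 8, C 11, D 5, F 12. D eliminated.
Round 4: A 8, C 16, F 12. A eliminated.
Round 5: C 23, F 13. C has a majority (≥19).

C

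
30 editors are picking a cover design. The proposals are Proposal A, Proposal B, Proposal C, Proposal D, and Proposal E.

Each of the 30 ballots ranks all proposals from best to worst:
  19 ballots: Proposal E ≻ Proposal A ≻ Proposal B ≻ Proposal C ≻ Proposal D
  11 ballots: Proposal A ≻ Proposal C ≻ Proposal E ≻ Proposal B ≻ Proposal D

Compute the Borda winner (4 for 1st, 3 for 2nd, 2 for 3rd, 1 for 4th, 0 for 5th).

Proposal A

Proposal A: 19×3 + 11×4 = 101
Proposal B: 19×2 + 11×1 = 49
Proposal C: 19×1 + 11×3 = 52
Proposal D: 19×0 + 11×0 = 0
Proposal E: 19×4 + 11×2 = 98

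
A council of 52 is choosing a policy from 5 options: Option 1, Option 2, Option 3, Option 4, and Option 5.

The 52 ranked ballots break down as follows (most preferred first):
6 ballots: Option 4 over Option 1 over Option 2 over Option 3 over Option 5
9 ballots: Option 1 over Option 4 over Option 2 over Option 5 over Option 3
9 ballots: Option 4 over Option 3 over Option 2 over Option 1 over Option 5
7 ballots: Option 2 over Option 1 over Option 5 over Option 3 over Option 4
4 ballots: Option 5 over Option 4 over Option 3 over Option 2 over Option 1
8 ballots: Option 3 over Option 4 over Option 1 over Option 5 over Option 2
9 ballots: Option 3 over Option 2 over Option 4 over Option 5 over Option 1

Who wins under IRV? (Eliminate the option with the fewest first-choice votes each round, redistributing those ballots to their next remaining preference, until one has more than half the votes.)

Option 4

Round 1: Option 1 9, Option 2 7, Option 3 17, Option 4 15, Option 5 4. Option 5 eliminated.
Round 2: Option 1 9, Option 2 7, Option 3 17, Option 4 19. Option 2 eliminated.
Round 3: Option 1 16, Option 3 17, Option 4 19. Option 1 eliminated.
Round 4: Option 3 24, Option 4 28. Option 4 has a majority (≥27).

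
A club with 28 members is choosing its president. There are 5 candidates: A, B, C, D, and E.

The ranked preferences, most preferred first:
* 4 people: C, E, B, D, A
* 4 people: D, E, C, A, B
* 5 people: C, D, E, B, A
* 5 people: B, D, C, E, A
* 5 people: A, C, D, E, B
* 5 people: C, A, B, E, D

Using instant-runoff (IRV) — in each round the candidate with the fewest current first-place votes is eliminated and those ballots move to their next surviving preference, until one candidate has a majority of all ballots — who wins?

Round 1: A 5, B 5, C 14, D 4, E 0. E eliminated.
Round 2: A 5, B 5, C 14, D 4. D eliminated.
Round 3: A 5, B 5, C 18. C has a majority (≥15).

C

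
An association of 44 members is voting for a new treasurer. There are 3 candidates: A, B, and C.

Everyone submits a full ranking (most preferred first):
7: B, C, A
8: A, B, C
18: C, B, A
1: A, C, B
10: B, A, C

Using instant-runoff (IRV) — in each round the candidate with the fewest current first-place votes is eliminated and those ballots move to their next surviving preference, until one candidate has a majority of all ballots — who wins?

Round 1: A 9, B 17, C 18. A eliminated.
Round 2: B 25, C 19. B has a majority (≥23).

B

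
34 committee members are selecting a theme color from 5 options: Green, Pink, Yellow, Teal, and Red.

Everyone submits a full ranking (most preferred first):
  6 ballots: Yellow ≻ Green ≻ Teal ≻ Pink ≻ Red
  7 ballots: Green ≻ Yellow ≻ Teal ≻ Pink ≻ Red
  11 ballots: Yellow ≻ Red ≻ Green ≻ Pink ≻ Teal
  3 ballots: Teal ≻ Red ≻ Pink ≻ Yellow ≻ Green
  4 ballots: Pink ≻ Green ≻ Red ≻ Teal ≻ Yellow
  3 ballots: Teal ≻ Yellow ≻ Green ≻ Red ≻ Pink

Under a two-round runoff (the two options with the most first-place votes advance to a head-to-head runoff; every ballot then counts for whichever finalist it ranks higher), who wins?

Yellow

Round 1 first-place votes: Green 7, Pink 4, Yellow 17, Teal 6, Red 0. Yellow and Green advance.
Runoff: Yellow is ranked above Green on 23 ballots, Green above Yellow on 11.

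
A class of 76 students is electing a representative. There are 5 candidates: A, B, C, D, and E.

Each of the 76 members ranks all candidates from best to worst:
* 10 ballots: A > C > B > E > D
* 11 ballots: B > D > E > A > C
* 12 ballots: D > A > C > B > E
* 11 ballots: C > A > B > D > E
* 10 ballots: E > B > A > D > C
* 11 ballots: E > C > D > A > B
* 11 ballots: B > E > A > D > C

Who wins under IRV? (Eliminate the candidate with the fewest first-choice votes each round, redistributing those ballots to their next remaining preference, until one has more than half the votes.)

C

Round 1: A 10, B 22, C 11, D 12, E 21. A eliminated.
Round 2: B 22, C 21, D 12, E 21. D eliminated.
Round 3: B 22, C 33, E 21. E eliminated.
Round 4: B 32, C 44. C has a majority (≥39).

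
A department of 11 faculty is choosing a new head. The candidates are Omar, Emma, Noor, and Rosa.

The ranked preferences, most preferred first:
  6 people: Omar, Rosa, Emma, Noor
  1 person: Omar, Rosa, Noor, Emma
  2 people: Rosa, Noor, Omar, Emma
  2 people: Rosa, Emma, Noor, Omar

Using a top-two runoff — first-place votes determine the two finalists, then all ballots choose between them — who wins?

Round 1 first-place votes: Omar 7, Emma 0, Noor 0, Rosa 4. Omar and Rosa advance.
Runoff: Omar is ranked above Rosa on 7 ballots, Rosa above Omar on 4.

Omar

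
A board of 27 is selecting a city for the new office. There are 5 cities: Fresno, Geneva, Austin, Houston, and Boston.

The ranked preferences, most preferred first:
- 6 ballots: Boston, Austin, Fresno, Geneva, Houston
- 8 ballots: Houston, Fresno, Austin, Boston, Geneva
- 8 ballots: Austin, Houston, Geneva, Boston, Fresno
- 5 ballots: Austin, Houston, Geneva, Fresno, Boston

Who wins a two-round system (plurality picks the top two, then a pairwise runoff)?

Round 1 first-place votes: Fresno 0, Geneva 0, Austin 13, Houston 8, Boston 6. Austin and Houston advance.
Runoff: Austin is ranked above Houston on 19 ballots, Houston above Austin on 8.

Austin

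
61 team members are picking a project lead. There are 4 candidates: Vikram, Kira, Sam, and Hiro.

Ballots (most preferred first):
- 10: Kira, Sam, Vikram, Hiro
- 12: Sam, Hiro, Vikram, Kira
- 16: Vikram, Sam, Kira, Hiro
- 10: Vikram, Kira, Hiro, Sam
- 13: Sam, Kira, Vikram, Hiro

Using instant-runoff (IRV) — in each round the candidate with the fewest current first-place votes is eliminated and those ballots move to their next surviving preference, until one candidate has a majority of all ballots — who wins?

Round 1: Vikram 26, Kira 10, Sam 25, Hiro 0. Hiro eliminated.
Round 2: Vikram 26, Kira 10, Sam 25. Kira eliminated.
Round 3: Vikram 26, Sam 35. Sam has a majority (≥31).

Sam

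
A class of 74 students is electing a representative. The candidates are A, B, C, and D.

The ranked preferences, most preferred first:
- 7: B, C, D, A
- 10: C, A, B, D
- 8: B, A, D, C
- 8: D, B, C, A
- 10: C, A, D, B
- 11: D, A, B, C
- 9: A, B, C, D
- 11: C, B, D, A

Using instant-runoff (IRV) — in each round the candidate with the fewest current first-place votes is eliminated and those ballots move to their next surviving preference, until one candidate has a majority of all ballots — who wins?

Round 1: A 9, B 15, C 31, D 19. A eliminated.
Round 2: B 24, C 31, D 19. D eliminated.
Round 3: B 43, C 31. B has a majority (≥38).

B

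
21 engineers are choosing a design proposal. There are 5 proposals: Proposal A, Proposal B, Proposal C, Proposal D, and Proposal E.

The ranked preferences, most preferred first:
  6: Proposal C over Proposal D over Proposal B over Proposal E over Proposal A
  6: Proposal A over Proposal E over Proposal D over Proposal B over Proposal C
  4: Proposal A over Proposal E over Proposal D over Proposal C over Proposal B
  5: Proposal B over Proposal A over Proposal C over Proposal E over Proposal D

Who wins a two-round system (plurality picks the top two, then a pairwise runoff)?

Proposal A

Round 1 first-place votes: Proposal A 10, Proposal B 5, Proposal C 6, Proposal D 0, Proposal E 0. Proposal A and Proposal C advance.
Runoff: Proposal A is ranked above Proposal C on 15 ballots, Proposal C above Proposal A on 6.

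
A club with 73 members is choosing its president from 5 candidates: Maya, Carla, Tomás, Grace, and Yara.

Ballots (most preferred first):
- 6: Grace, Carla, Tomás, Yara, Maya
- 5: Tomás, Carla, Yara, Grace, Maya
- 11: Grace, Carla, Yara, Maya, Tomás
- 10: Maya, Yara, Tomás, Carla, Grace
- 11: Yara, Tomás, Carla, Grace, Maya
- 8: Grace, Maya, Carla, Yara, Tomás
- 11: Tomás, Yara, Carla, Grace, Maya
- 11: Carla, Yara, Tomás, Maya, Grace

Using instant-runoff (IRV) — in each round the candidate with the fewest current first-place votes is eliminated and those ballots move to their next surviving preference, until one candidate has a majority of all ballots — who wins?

Yara

Round 1: Maya 10, Carla 11, Tomás 16, Grace 25, Yara 11. Maya eliminated.
Round 2: Carla 11, Tomás 16, Grace 25, Yara 21. Carla eliminated.
Round 3: Tomás 16, Grace 25, Yara 32. Tomás eliminated.
Round 4: Grace 25, Yara 48. Yara has a majority (≥37).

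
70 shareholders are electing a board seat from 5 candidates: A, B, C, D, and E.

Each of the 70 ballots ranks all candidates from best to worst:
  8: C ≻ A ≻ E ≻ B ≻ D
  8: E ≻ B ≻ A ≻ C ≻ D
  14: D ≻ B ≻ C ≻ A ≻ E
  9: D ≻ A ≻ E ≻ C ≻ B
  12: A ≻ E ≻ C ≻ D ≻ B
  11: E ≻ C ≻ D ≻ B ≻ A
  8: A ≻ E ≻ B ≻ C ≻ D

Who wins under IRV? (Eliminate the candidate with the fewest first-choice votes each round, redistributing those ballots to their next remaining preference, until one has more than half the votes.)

Round 1: A 20, B 0, C 8, D 23, E 19. B eliminated.
Round 2: A 20, C 8, D 23, E 19. C eliminated.
Round 3: A 28, D 23, E 19. E eliminated.
Round 4: A 36, D 34. A has a majority (≥36).

A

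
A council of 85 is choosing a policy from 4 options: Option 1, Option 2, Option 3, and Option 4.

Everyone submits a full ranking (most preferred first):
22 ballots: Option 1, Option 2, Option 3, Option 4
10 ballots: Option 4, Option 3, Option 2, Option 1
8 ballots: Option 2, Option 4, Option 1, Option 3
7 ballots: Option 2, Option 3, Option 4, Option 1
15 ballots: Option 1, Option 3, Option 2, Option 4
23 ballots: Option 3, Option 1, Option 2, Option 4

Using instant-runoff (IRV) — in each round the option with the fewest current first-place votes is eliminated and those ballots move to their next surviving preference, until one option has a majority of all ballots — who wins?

Round 1: Option 1 37, Option 2 15, Option 3 23, Option 4 10. Option 4 eliminated.
Round 2: Option 1 37, Option 2 15, Option 3 33. Option 2 eliminated.
Round 3: Option 1 45, Option 3 40. Option 1 has a majority (≥43).

Option 1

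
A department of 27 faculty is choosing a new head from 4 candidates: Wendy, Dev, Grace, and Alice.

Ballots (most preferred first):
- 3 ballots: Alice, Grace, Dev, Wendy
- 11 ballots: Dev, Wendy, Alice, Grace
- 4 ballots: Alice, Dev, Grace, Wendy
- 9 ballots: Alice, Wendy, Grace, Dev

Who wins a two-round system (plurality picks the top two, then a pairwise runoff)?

Round 1 first-place votes: Wendy 0, Dev 11, Grace 0, Alice 16. Alice and Dev advance.
Runoff: Alice is ranked above Dev on 16 ballots, Dev above Alice on 11.

Alice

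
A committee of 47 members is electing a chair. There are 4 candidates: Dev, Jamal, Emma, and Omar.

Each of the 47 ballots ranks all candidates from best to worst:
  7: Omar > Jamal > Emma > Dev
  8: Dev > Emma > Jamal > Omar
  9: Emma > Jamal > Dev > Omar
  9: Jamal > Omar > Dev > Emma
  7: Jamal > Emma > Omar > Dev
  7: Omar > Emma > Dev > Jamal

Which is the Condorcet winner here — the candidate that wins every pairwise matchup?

Emma

Emma vs Dev: 30–17
Emma vs Jamal: 24–23
Emma vs Omar: 24–23
Emma beats every other candidate.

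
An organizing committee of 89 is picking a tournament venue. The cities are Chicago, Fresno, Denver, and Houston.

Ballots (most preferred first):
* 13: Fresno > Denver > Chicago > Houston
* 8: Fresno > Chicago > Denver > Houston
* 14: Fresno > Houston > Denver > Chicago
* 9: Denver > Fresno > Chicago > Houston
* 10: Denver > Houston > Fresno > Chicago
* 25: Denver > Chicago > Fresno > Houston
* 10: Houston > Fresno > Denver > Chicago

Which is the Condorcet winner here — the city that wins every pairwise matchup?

Fresno vs Chicago: 64–25
Fresno vs Denver: 45–44
Fresno vs Houston: 69–20
Fresno beats every other city.

Fresno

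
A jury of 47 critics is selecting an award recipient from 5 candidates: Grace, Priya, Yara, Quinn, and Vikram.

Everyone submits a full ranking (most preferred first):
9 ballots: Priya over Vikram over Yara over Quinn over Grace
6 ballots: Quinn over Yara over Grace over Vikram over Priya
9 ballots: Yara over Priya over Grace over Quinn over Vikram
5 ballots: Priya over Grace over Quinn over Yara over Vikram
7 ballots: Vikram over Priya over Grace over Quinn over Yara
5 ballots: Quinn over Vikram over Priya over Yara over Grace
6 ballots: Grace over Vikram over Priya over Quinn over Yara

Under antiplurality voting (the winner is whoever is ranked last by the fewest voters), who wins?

Last-place votes: Grace 14, Priya 6, Yara 13, Quinn 0, Vikram 14.

Quinn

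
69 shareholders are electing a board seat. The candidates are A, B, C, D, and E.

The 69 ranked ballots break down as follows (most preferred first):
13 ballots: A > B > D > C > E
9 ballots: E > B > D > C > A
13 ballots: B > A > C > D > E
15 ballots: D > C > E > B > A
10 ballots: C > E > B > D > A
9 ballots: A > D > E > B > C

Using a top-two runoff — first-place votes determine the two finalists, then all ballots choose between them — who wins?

Round 1 first-place votes: A 22, B 13, C 10, D 15, E 9. A and D advance.
Runoff: A is ranked above D on 35 ballots, D above A on 34.

A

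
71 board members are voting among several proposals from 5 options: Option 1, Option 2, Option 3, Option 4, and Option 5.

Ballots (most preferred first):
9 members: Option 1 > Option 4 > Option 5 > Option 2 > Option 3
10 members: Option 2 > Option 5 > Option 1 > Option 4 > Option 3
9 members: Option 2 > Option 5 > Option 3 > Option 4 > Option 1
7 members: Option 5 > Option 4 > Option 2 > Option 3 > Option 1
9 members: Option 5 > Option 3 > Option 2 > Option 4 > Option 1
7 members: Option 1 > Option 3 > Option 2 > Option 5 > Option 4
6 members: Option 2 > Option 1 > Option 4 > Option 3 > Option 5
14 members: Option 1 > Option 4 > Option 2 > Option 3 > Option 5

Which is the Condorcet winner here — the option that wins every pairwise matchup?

Option 2

Option 2 vs Option 1: 41–30
Option 2 vs Option 3: 55–16
Option 2 vs Option 4: 41–30
Option 2 vs Option 5: 46–25
Option 2 beats every other option.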